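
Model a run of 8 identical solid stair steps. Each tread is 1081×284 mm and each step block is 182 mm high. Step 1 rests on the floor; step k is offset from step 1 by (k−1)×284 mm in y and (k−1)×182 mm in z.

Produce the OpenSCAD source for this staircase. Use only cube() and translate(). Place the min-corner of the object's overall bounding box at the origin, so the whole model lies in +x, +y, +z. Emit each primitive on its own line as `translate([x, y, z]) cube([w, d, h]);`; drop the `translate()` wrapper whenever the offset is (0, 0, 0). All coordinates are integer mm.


cube([1081, 284, 182]);
translate([0, 284, 182]) cube([1081, 284, 182]);
translate([0, 568, 364]) cube([1081, 284, 182]);
translate([0, 852, 546]) cube([1081, 284, 182]);
translate([0, 1136, 728]) cube([1081, 284, 182]);
translate([0, 1420, 910]) cube([1081, 284, 182]);
translate([0, 1704, 1092]) cube([1081, 284, 182]);
translate([0, 1988, 1274]) cube([1081, 284, 182]);


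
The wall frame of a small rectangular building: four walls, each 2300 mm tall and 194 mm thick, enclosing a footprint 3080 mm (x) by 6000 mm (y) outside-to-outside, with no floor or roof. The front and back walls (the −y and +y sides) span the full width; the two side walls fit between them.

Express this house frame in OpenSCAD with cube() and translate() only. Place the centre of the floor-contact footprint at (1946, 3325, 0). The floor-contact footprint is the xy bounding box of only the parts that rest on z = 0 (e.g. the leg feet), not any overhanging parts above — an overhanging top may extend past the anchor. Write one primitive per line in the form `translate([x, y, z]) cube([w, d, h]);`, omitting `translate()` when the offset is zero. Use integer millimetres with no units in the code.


translate([406, 325, 0]) cube([3080, 194, 2300]);
translate([406, 6131, 0]) cube([3080, 194, 2300]);
translate([406, 519, 0]) cube([194, 5612, 2300]);
translate([3292, 519, 0]) cube([194, 5612, 2300]);


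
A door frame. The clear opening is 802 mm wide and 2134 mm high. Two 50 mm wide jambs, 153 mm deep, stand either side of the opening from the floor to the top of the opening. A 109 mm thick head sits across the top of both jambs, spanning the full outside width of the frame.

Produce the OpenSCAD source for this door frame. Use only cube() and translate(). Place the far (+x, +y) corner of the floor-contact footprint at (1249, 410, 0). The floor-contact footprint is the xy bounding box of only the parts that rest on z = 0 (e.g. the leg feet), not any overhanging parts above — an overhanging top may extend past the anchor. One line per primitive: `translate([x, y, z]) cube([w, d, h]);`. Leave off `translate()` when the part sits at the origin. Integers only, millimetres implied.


translate([347, 257, 0]) cube([50, 153, 2134]);
translate([1199, 257, 0]) cube([50, 153, 2134]);
translate([347, 257, 2134]) cube([902, 153, 109]);


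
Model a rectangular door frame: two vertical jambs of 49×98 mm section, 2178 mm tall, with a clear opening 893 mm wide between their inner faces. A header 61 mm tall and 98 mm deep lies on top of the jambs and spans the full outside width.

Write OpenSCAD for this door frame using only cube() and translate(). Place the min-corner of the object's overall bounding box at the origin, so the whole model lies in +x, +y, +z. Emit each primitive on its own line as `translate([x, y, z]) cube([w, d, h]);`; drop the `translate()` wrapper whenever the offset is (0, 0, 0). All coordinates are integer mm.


cube([49, 98, 2178]);
translate([942, 0, 0]) cube([49, 98, 2178]);
translate([0, 0, 2178]) cube([991, 98, 61]);


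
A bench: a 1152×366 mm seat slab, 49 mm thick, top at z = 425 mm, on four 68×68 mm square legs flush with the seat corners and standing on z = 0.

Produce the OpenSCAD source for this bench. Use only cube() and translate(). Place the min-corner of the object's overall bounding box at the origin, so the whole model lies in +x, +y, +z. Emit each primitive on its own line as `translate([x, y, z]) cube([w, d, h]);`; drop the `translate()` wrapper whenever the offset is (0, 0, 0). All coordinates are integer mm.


translate([0, 0, 376]) cube([1152, 366, 49]);
cube([68, 68, 376]);
translate([0, 298, 0]) cube([68, 68, 376]);
translate([1084, 0, 0]) cube([68, 68, 376]);
translate([1084, 298, 0]) cube([68, 68, 376]);


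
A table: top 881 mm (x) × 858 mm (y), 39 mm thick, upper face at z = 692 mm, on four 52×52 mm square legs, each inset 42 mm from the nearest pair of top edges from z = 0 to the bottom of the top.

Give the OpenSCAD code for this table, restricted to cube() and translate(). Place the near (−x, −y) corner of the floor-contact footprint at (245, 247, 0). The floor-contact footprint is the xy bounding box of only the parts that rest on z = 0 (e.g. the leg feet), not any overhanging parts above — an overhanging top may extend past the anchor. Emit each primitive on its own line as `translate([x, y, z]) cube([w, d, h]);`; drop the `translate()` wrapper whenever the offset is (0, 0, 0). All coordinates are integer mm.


translate([203, 205, 653]) cube([881, 858, 39]);
translate([245, 247, 0]) cube([52, 52, 653]);
translate([990, 247, 0]) cube([52, 52, 653]);
translate([245, 969, 0]) cube([52, 52, 653]);
translate([990, 969, 0]) cube([52, 52, 653]);


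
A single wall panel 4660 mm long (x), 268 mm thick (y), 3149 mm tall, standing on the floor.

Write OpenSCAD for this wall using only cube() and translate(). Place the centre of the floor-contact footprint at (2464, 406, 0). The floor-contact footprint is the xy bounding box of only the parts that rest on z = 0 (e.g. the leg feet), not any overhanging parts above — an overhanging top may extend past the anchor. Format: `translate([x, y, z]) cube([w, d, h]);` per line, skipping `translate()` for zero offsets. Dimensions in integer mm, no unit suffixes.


translate([134, 272, 0]) cube([4660, 268, 3149]);


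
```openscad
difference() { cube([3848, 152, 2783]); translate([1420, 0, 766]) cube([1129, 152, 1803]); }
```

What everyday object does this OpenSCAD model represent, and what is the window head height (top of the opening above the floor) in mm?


A wall with a window opening. The window head height is 2569 mm.

A wall with a rectangular opening subtracted — a window. Sill at z = 766, opening 1803 mm tall, so the head is at 766 + 1803 = 2569 mm.


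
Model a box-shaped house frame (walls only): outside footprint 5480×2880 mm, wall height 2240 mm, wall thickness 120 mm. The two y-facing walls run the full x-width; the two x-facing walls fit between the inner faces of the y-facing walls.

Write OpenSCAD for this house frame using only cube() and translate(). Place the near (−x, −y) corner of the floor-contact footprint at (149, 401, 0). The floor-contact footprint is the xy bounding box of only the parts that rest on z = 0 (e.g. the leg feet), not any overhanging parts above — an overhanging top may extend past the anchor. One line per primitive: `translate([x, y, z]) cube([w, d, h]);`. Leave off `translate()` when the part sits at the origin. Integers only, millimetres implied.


translate([149, 401, 0]) cube([5480, 120, 2240]);
translate([149, 3161, 0]) cube([5480, 120, 2240]);
translate([149, 521, 0]) cube([120, 2640, 2240]);
translate([5509, 521, 0]) cube([120, 2640, 2240]);


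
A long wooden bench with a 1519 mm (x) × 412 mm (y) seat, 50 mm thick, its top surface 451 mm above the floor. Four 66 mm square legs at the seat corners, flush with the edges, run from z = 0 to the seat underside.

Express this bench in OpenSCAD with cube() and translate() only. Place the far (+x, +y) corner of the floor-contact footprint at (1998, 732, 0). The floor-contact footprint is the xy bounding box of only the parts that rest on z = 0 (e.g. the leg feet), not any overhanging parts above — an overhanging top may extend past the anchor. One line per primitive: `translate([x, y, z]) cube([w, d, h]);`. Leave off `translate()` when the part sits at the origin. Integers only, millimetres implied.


translate([479, 320, 401]) cube([1519, 412, 50]);
translate([479, 320, 0]) cube([66, 66, 401]);
translate([479, 666, 0]) cube([66, 66, 401]);
translate([1932, 320, 0]) cube([66, 66, 401]);
translate([1932, 666, 0]) cube([66, 66, 401]);


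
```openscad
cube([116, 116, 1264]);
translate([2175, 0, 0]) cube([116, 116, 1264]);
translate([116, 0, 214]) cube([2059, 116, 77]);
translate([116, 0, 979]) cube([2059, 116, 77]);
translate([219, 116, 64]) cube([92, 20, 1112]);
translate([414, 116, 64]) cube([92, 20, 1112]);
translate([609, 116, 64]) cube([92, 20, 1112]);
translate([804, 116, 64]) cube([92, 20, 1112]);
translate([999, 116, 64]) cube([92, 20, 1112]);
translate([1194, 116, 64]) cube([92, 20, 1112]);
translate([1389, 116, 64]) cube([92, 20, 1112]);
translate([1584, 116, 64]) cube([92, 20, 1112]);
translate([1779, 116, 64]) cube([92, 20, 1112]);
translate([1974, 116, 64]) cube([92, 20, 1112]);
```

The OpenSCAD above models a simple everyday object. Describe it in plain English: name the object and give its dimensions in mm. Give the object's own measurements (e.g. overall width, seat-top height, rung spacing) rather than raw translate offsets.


A fence section. Two 116×116 mm posts, 1264 mm tall, stand on the floor with a clear span of 2059 mm between their inner faces. Two horizontal rails of 116×77 mm section span the gap between the posts with their undersides at z = 214 mm and z = 979 mm, flush with the posts' −y face. 10 pickets, each 92 mm wide, 20 mm thick and 1112 mm tall, are fixed to the +y face of the rails with their bottoms at z = 64 mm, spaced across the span with a 103 mm gap after the −x post and between neighbouring pickets, with 109 mm left before the +x post.


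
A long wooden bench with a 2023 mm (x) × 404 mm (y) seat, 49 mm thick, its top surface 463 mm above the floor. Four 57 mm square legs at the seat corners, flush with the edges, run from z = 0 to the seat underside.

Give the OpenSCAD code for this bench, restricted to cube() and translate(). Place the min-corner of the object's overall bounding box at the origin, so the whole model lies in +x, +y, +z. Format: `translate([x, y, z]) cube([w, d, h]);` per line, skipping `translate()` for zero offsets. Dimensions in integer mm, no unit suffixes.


// leg_h = 463 − 49 = 414
translate([0, 0, 414]) cube([2023, 404, 49]);
cube([57, 57, 414]);
translate([0, 347, 0]) cube([57, 57, 414]);
translate([1966, 0, 0]) cube([57, 57, 414]);
translate([1966, 347, 0]) cube([57, 57, 414]);


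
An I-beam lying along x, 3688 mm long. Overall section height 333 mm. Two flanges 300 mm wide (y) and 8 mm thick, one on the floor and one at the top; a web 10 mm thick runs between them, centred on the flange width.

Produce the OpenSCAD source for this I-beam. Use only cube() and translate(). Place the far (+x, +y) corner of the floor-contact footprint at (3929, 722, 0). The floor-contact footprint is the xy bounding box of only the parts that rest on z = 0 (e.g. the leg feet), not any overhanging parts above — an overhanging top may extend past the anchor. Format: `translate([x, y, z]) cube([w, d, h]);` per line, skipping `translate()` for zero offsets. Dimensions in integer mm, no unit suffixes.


translate([241, 422, 0]) cube([3688, 300, 8]);
translate([241, 567, 8]) cube([3688, 10, 317]);
translate([241, 422, 325]) cube([3688, 300, 8]);


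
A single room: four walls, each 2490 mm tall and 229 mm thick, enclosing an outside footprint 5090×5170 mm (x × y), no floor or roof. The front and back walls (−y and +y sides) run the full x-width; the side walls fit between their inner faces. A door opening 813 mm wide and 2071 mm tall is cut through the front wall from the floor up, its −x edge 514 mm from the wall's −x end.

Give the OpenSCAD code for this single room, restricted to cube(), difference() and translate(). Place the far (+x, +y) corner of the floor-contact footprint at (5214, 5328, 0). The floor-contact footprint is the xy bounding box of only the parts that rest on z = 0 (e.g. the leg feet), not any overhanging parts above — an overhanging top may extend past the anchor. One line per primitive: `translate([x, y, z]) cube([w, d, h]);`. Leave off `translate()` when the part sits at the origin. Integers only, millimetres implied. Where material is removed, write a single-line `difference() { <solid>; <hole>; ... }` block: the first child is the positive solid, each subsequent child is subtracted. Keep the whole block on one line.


difference() { translate([124, 158, 0]) cube([5090, 229, 2490]); translate([638, 158, 0]) cube([813, 229, 2071]); }
translate([124, 5099, 0]) cube([5090, 229, 2490]);
translate([124, 387, 0]) cube([229, 4712, 2490]);
translate([4985, 387, 0]) cube([229, 4712, 2490]);


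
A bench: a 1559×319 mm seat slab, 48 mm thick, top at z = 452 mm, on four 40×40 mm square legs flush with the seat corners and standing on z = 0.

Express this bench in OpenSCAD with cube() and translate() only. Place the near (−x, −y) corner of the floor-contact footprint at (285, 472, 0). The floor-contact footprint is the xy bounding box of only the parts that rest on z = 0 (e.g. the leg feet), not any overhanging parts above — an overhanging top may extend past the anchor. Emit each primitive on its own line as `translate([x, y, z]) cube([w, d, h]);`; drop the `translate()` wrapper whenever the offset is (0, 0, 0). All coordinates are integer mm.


// leg_h = 452 − 48 = 404
translate([285, 472, 404]) cube([1559, 319, 48]);
translate([285, 472, 0]) cube([40, 40, 404]);
translate([285, 751, 0]) cube([40, 40, 404]);
translate([1804, 472, 0]) cube([40, 40, 404]);
translate([1804, 751, 0]) cube([40, 40, 404]);


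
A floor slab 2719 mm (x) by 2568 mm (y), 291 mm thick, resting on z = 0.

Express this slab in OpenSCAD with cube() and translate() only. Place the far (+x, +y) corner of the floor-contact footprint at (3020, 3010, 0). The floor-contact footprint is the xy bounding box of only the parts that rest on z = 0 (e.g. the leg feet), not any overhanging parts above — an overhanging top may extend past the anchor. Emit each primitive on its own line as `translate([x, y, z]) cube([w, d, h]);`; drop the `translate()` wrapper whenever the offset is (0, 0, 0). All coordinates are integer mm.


translate([301, 442, 0]) cube([2719, 2568, 291]);


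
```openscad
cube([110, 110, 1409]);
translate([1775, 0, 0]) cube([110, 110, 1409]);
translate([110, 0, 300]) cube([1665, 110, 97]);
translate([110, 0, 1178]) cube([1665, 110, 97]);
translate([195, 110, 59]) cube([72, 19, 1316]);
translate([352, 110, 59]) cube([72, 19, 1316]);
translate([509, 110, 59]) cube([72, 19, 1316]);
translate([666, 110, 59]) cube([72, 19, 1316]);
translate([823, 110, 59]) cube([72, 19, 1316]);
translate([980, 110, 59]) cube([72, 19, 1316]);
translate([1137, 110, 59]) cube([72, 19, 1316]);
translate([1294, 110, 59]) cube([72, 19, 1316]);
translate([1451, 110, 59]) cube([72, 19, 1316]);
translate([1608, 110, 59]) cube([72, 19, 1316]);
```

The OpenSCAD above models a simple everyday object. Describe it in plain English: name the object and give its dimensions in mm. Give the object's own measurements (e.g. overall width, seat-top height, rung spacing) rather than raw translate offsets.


A fence section. Two 110×110 mm posts, 1409 mm tall, stand on the floor with a clear span of 1665 mm between their inner faces. Two horizontal rails of 110×97 mm section span the gap between the posts with their undersides at z = 300 mm and z = 1178 mm, flush with the posts' −y face. 10 pickets, each 72 mm wide, 19 mm thick and 1316 mm tall, are fixed to the +y face of the rails with their bottoms at z = 59 mm, spaced across the span with a 85 mm gap after the −x post and between neighbouring pickets, with 95 mm left before the +x post.


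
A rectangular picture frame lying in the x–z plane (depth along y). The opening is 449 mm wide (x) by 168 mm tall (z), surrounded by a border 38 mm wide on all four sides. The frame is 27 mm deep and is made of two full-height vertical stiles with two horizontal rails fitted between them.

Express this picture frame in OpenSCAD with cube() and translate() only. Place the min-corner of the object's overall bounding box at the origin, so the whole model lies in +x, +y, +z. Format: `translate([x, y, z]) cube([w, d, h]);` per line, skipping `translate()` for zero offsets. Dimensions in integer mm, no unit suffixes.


cube([38, 27, 244]);
translate([487, 0, 0]) cube([38, 27, 244]);
translate([38, 0, 0]) cube([449, 27, 38]);
translate([38, 0, 206]) cube([449, 27, 38]);


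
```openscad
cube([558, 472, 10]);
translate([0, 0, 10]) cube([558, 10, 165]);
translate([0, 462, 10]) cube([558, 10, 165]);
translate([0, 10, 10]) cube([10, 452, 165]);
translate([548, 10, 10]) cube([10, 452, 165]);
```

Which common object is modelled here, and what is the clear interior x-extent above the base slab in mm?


An open box. The internal width is 538 mm.

A 558×472 base slab with four walls standing on it — an open box. The base is 558 mm wide and the walls are 10 mm thick, so the internal width is 558 − 2 × 10 = 538 mm.


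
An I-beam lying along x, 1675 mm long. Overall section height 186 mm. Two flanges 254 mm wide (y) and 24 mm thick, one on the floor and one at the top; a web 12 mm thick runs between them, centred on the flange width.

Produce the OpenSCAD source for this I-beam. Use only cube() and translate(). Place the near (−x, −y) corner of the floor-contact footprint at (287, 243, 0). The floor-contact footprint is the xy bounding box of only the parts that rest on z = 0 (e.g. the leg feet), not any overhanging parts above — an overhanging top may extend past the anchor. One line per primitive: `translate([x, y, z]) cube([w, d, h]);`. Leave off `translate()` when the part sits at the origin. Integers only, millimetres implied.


translate([287, 243, 0]) cube([1675, 254, 24]);
translate([287, 364, 24]) cube([1675, 12, 138]);
translate([287, 243, 162]) cube([1675, 254, 24]);


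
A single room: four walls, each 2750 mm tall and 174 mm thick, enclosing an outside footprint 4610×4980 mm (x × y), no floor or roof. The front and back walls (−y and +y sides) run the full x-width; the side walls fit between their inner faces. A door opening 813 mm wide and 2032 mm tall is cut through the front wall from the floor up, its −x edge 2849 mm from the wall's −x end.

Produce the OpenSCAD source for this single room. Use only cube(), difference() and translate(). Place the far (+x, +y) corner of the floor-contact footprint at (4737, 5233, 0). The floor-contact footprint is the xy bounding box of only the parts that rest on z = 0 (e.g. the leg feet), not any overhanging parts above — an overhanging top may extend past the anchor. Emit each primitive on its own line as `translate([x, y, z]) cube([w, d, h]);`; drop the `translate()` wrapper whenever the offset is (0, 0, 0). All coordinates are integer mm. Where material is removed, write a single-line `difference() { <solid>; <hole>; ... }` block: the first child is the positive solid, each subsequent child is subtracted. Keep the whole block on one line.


difference() { translate([127, 253, 0]) cube([4610, 174, 2750]); translate([2976, 253, 0]) cube([813, 174, 2032]); }
translate([127, 5059, 0]) cube([4610, 174, 2750]);
translate([127, 427, 0]) cube([174, 4632, 2750]);
translate([4563, 427, 0]) cube([174, 4632, 2750]);


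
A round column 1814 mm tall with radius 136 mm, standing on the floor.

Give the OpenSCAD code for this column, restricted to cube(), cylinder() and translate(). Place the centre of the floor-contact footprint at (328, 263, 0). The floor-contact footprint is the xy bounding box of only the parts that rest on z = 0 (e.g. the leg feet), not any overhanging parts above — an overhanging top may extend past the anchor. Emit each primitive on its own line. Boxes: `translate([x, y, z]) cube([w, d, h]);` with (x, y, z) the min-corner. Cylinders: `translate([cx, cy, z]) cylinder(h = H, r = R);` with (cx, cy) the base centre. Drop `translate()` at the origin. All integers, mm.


translate([328, 263, 0]) cylinder(h = 1814, r = 136);


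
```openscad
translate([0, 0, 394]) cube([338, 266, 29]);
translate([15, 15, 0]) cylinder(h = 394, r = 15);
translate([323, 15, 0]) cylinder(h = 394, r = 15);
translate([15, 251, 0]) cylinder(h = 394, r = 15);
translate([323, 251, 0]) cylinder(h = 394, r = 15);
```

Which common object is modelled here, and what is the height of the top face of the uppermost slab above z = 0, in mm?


A stool. The seat height is 423 mm.

A 338×266×29 slab at z = 394 on four corner cylinders — a stool. The seat top is 394 + 29 = 423 mm.


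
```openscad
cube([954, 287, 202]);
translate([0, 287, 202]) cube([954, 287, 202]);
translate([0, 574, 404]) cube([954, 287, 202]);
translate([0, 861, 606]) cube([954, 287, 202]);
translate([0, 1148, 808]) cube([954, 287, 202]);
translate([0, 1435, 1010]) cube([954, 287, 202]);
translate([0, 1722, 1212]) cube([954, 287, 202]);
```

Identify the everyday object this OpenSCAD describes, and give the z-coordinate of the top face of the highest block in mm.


A staircase. The total rise is 1414 mm.

7 identical blocks, each offset up and back from the previous — a staircase. Each step is 202 mm tall and there are 7 of them, so the total rise is 7 × 202 = 1414 mm.


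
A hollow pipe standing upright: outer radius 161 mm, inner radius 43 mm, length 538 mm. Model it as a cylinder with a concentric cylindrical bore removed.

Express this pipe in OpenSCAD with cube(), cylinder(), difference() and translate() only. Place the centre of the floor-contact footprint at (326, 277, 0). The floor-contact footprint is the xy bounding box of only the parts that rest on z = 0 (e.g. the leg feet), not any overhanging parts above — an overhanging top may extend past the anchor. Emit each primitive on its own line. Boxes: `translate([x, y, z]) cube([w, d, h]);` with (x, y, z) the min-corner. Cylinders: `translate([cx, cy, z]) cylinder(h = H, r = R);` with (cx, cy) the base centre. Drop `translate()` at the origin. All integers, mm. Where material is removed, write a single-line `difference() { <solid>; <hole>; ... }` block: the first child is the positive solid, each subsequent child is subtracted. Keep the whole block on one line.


difference() { translate([326, 277, 0]) cylinder(h = 538, r = 161); translate([326, 277, 0]) cylinder(h = 538, r = 43); }


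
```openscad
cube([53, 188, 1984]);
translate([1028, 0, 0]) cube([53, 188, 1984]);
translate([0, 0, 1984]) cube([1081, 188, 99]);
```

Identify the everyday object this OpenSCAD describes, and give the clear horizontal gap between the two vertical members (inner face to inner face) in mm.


A door frame. The clear opening width is 975 mm.

Two 1984 mm tall posts with a header on top — a door frame. The left jamb is 53 mm wide at x = 0; the right jamb starts at x = 1028. The clear opening is 1028 − 53 = 975 mm.


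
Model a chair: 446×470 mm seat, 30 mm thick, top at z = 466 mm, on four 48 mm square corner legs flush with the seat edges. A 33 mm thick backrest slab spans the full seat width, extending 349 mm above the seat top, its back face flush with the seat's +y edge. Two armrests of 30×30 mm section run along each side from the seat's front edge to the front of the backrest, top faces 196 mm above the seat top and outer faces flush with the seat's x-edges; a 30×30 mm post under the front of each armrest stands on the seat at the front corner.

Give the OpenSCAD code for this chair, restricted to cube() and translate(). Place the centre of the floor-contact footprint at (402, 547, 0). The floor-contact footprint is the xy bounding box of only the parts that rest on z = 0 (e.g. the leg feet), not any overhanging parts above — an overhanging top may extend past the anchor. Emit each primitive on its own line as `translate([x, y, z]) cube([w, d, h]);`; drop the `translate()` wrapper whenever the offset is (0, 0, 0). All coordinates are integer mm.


// leg_h = 466 - 30 = 436
// arm post h = 196 - 30 = 166
translate([179, 312, 436]) cube([446, 470, 30]);
translate([179, 312, 0]) cube([48, 48, 436]);
translate([577, 312, 0]) cube([48, 48, 436]);
translate([179, 734, 0]) cube([48, 48, 436]);
translate([577, 734, 0]) cube([48, 48, 436]);
translate([179, 749, 466]) cube([446, 33, 349]);
translate([179, 312, 632]) cube([30, 437, 30]);
translate([595, 312, 632]) cube([30, 437, 30]);
translate([179, 312, 466]) cube([30, 30, 166]);
translate([595, 312, 466]) cube([30, 30, 166]);


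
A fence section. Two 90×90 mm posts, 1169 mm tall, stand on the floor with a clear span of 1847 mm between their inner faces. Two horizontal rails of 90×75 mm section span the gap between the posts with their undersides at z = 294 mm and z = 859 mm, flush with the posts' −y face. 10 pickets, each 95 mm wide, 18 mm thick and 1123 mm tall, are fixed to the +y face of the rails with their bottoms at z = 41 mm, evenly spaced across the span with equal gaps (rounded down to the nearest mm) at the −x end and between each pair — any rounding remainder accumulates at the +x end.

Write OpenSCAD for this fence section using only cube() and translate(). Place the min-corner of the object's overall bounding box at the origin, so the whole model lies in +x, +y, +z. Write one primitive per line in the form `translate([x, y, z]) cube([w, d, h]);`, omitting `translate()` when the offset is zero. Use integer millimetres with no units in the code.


cube([90, 90, 1169]);
translate([1937, 0, 0]) cube([90, 90, 1169]);
translate([90, 0, 294]) cube([1847, 90, 75]);
translate([90, 0, 859]) cube([1847, 90, 75]);
translate([171, 90, 41]) cube([95, 18, 1123]);
translate([347, 90, 41]) cube([95, 18, 1123]);
translate([523, 90, 41]) cube([95, 18, 1123]);
translate([699, 90, 41]) cube([95, 18, 1123]);
translate([875, 90, 41]) cube([95, 18, 1123]);
translate([1051, 90, 41]) cube([95, 18, 1123]);
translate([1227, 90, 41]) cube([95, 18, 1123]);
translate([1403, 90, 41]) cube([95, 18, 1123]);
translate([1579, 90, 41]) cube([95, 18, 1123]);
translate([1755, 90, 41]) cube([95, 18, 1123]);


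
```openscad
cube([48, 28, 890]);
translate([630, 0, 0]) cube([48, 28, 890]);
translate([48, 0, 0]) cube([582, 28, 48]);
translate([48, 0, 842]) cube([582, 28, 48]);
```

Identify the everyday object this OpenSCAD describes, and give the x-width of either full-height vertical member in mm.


A picture frame. The border width is 48 mm.

Four thin pieces enclosing a rectangular opening — a picture frame. The two full-height stiles are 890 mm tall; the top rail sits at z = 842 and is 48 mm tall, so the border above the opening is 890 − 842 = 48 mm, matching the stile x-width.


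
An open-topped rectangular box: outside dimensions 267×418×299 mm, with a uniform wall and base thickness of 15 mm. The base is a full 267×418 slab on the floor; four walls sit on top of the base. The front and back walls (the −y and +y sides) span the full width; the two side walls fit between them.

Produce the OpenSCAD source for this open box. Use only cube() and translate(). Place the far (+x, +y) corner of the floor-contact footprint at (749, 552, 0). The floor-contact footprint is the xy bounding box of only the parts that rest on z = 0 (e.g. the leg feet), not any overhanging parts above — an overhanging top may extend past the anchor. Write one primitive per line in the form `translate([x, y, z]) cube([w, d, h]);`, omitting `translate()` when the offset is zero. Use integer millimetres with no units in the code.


translate([482, 134, 0]) cube([267, 418, 15]);
translate([482, 134, 15]) cube([267, 15, 284]);
translate([482, 537, 15]) cube([267, 15, 284]);
translate([482, 149, 15]) cube([15, 388, 284]);
translate([734, 149, 15]) cube([15, 388, 284]);


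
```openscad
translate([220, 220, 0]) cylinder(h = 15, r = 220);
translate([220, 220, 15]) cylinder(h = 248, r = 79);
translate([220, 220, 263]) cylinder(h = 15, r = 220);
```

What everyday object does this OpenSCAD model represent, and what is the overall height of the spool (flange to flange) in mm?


A spool. The overall height is 278 mm.

Three coaxial cylinders, large–small–large — a spool. Two 15 mm flanges and a 248 mm core give 15 + 248 + 15 = 278 mm.


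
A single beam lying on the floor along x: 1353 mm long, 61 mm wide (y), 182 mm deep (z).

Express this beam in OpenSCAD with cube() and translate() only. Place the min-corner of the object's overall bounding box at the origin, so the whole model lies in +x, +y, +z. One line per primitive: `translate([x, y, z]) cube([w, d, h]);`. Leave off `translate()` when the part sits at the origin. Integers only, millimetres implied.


cube([1353, 61, 182]);


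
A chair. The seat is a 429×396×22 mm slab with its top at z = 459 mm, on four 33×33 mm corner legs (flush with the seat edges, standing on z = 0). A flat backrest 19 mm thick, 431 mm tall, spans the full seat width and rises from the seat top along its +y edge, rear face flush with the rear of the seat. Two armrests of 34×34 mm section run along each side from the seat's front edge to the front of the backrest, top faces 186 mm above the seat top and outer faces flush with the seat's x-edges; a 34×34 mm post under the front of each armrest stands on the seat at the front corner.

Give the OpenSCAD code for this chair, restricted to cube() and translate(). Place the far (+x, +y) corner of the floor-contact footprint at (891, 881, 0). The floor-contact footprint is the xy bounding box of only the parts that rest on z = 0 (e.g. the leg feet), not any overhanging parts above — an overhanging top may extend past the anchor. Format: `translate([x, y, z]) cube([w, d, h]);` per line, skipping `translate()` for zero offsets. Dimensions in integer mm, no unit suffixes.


// leg_h = 459 - 22 = 437
// arm post h = 186 - 34 = 152
translate([462, 485, 437]) cube([429, 396, 22]);
translate([462, 485, 0]) cube([33, 33, 437]);
translate([858, 485, 0]) cube([33, 33, 437]);
translate([462, 848, 0]) cube([33, 33, 437]);
translate([858, 848, 0]) cube([33, 33, 437]);
translate([462, 862, 459]) cube([429, 19, 431]);
translate([462, 485, 611]) cube([34, 377, 34]);
translate([857, 485, 611]) cube([34, 377, 34]);
translate([462, 485, 459]) cube([34, 34, 152]);
translate([857, 485, 459]) cube([34, 34, 152]);


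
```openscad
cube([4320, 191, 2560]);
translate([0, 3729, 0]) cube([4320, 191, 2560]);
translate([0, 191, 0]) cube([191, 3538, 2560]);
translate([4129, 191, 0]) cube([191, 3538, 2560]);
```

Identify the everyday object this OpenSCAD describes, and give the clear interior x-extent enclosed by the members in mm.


A house (or room) frame. The interior width is 3938 mm.

Four 2560 mm walls enclosing a rectangle with no floor or roof — a room or house frame. Outside width is 4320 mm and wall thickness is 191 mm, so the interior width is 4320 − 2 × 191 = 3938 mm.


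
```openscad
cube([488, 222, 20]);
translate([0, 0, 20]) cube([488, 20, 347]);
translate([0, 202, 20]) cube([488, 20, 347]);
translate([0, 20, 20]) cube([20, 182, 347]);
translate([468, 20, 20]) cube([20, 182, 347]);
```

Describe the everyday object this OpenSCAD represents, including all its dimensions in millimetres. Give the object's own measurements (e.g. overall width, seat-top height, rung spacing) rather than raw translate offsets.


An open-topped rectangular box: outside dimensions 488×222×367 mm, with a uniform wall and base thickness of 20 mm. The base is a full 488×222 slab on the floor; four walls sit on top of the base. The front and back walls (the −y and +y sides) span the full width; the two side walls fit between them.


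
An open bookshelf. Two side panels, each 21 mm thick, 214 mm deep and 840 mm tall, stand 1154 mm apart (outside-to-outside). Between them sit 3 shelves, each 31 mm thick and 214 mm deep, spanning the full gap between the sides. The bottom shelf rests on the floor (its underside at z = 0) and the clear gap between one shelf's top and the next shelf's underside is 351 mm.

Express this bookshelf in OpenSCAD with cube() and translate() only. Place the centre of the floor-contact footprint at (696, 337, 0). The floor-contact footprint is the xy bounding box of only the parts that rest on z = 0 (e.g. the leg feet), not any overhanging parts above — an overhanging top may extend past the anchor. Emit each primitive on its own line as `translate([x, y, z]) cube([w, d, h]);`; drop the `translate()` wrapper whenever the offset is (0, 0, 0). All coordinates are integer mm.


translate([119, 230, 0]) cube([21, 214, 840]);
translate([1252, 230, 0]) cube([21, 214, 840]);
translate([140, 230, 0]) cube([1112, 214, 31]);
translate([140, 230, 382]) cube([1112, 214, 31]);
translate([140, 230, 764]) cube([1112, 214, 31]);


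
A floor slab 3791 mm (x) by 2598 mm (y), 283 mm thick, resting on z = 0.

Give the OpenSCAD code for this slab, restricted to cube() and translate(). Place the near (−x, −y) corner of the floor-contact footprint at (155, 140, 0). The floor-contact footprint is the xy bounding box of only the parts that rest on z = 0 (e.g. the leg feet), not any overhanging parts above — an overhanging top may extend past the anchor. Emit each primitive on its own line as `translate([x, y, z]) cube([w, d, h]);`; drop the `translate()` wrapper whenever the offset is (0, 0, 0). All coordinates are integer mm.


translate([155, 140, 0]) cube([3791, 2598, 283]);


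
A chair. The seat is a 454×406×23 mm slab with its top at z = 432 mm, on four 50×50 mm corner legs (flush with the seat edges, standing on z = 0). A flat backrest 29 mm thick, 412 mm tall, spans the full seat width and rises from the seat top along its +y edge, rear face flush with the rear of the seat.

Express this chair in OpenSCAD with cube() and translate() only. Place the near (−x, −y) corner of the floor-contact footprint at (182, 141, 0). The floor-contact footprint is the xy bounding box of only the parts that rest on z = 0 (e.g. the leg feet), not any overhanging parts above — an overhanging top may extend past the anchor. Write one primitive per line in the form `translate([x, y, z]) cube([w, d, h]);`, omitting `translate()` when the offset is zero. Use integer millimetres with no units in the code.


translate([182, 141, 409]) cube([454, 406, 23]);
translate([182, 141, 0]) cube([50, 50, 409]);
translate([586, 141, 0]) cube([50, 50, 409]);
translate([182, 497, 0]) cube([50, 50, 409]);
translate([586, 497, 0]) cube([50, 50, 409]);
translate([182, 518, 432]) cube([454, 29, 412]);


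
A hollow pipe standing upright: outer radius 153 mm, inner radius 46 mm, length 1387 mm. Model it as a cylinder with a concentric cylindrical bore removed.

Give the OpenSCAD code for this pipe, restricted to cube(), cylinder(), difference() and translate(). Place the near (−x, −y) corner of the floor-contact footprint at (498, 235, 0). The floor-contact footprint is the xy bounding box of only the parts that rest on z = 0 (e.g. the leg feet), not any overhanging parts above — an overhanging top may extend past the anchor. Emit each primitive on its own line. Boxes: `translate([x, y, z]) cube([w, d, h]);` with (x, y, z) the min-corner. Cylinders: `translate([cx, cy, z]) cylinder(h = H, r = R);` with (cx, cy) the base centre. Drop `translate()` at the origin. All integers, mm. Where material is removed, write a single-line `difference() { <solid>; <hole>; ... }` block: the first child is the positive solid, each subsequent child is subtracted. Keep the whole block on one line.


difference() { translate([651, 388, 0]) cylinder(h = 1387, r = 153); translate([651, 388, 0]) cylinder(h = 1387, r = 46); }


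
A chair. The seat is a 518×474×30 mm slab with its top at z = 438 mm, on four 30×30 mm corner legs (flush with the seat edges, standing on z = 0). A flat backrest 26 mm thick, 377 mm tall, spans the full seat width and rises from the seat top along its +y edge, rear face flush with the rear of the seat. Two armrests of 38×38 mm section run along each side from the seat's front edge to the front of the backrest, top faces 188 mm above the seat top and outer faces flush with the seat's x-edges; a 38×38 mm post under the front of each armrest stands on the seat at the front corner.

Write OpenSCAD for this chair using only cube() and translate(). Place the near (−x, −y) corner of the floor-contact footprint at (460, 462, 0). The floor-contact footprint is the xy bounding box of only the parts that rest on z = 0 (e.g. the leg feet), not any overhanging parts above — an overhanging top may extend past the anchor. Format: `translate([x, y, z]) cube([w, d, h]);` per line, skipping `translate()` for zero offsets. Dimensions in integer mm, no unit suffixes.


translate([460, 462, 408]) cube([518, 474, 30]);
translate([460, 462, 0]) cube([30, 30, 408]);
translate([948, 462, 0]) cube([30, 30, 408]);
translate([460, 906, 0]) cube([30, 30, 408]);
translate([948, 906, 0]) cube([30, 30, 408]);
translate([460, 910, 438]) cube([518, 26, 377]);
translate([460, 462, 588]) cube([38, 448, 38]);
translate([940, 462, 588]) cube([38, 448, 38]);
translate([460, 462, 438]) cube([38, 38, 150]);
translate([940, 462, 438]) cube([38, 38, 150]);


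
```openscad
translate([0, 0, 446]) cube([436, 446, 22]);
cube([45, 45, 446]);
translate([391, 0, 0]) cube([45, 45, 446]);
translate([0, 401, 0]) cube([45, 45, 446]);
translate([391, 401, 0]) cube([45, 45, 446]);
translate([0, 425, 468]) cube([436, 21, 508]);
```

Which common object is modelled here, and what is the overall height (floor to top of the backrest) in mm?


A chair. The overall height is 976 mm.

A slab on four corner posts with a tall panel at the back — a chair. The seat slab sits at z = 446 with thickness 22, and the 508 mm backrest starts at the seat top, so the overall height is 446 + 22 + 508 = 976 mm.


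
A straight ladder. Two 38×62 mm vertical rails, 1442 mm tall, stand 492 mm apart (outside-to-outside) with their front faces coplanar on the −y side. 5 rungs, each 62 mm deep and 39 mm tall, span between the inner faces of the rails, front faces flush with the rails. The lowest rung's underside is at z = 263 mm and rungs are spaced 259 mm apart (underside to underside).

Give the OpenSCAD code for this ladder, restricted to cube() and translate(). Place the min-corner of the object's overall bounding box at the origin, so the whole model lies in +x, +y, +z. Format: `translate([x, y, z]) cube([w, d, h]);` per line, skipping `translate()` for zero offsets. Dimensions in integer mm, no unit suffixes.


cube([38, 62, 1442]);
translate([454, 0, 0]) cube([38, 62, 1442]);
translate([38, 0, 263]) cube([416, 62, 39]);
translate([38, 0, 522]) cube([416, 62, 39]);
translate([38, 0, 781]) cube([416, 62, 39]);
translate([38, 0, 1040]) cube([416, 62, 39]);
translate([38, 0, 1299]) cube([416, 62, 39]);


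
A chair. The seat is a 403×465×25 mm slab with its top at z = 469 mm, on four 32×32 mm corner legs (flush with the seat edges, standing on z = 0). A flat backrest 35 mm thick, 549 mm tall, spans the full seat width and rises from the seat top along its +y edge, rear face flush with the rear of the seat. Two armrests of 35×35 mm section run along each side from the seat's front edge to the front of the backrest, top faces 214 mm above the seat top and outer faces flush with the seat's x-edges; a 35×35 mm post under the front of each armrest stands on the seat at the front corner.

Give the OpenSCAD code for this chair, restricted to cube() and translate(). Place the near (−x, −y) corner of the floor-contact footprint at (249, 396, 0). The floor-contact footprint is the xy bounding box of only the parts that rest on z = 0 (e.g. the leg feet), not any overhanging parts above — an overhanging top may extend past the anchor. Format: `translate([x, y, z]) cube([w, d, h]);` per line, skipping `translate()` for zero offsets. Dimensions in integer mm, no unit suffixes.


// leg_h = 469 - 25 = 444
// arm post h = 214 - 35 = 179
translate([249, 396, 444]) cube([403, 465, 25]);
translate([249, 396, 0]) cube([32, 32, 444]);
translate([620, 396, 0]) cube([32, 32, 444]);
translate([249, 829, 0]) cube([32, 32, 444]);
translate([620, 829, 0]) cube([32, 32, 444]);
translate([249, 826, 469]) cube([403, 35, 549]);
translate([249, 396, 648]) cube([35, 430, 35]);
translate([617, 396, 648]) cube([35, 430, 35]);
translate([249, 396, 469]) cube([35, 35, 179]);
translate([617, 396, 469]) cube([35, 35, 179]);
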